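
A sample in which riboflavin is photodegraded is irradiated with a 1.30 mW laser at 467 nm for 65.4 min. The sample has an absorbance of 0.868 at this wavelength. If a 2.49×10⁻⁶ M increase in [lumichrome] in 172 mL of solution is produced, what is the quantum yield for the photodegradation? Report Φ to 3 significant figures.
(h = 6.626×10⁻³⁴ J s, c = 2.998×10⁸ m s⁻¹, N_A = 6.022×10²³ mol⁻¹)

Φ = 0.0249

Product: (2.49×10⁻⁶ M)(0.172 L) = 4.283×10⁻⁷ mol.
Photon energy at 467 nm: hc/λ = (6.626×10⁻³⁴)(2.998×10⁸)/(467×10⁻⁹) = 4.254×10⁻¹⁹ J.
Energy delivered: (1.30 mW)(3924 s) = 5.101 J.
Photons incident: 5.101 / 4.254×10⁻¹⁹ = 1.199×10¹⁹, i.e. 1.199×10¹⁹/6.022×10²³ = 1.991×10⁻⁵ mol.
Fraction absorbed: 1 − 10^(−0.868) = 0.8645.
Photons absorbed: 0.8645 × 1.991×10⁻⁵ = 1.721×10⁻⁵ mol.
Φ = 4.283×10⁻⁷ mol / 1.721×10⁻⁵ mol photons = 0.0249.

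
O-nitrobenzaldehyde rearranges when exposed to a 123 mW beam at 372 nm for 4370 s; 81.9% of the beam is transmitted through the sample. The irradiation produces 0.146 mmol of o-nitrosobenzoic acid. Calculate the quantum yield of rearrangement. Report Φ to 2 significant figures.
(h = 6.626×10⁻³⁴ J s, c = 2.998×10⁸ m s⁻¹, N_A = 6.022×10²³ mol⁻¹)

Φ = 0.48

Product: 0.146 mmol = 1.46×10⁻⁴ mol.
Photon energy at 372 nm: hc/λ = (6.626×10⁻³⁴)(2.998×10⁸)/(372×10⁻⁹) = 5.340×10⁻¹⁹ J.
Energy delivered: (123 mW)(4370 s) = 537.5 J.
Photons incident: 537.5 / 5.340×10⁻¹⁹ = 1.007×10²¹, i.e. 1.007×10²¹/6.022×10²³ = 0.001672 mol.
Fraction absorbed: 1 − 81.9/100 = 0.1810.
Photons absorbed: 0.1810 × 0.001672 = 3.026×10⁻⁴ mol.
Φ = 1.46×10⁻⁴ mol / 3.026×10⁻⁴ mol photons = 0.48.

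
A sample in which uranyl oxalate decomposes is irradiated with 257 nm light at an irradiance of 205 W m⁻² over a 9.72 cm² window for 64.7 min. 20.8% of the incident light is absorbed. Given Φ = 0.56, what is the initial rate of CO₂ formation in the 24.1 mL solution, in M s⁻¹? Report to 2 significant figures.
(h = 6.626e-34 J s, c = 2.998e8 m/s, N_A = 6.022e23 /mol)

Photon energy at 257 nm: hc/λ = (6.626e-34)(2.998e8)/(257e-9) = 7.729e-19 J.
Energy delivered: (205 W m⁻²)(9.72e-4 m²)(3882 s) = 773.5 J.
Photons incident: 773.5 / 7.729e-19 = 1.001e21, i.e. 1.001e21/6.022e23 = 0.001662 mol.
Photons absorbed: 0.208 × 0.001662 = 3.457e-4 mol.
Product formed: 0.56 × 3.457e-4 = 1.936e-4 mol.
Rate: 1.936e-4 mol / (3882 s × 0.0241 L) = 2.1e-6 M s⁻¹.

2.1e-6 M s⁻¹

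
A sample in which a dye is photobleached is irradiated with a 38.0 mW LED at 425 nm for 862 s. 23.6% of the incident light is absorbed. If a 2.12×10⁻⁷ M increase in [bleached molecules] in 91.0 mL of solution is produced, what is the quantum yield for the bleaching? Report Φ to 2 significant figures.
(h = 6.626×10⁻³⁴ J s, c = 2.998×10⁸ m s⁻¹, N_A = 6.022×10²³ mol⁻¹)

Product: (2.12×10⁻⁷ M)(0.091 L) = 1.929×10⁻⁸ mol.
Photon energy at 425 nm: hc/λ = (6.626×10⁻³⁴)(2.998×10⁸)/(425×10⁻⁹) = 4.674×10⁻¹⁹ J.
Energy delivered: (38.0 mW)(862 s) = 32.76 J.
Photons incident: 32.76 / 4.674×10⁻¹⁹ = 7.009×10¹⁹, i.e. 7.009×10¹⁹/6.022×10²³ = 1.164×10⁻⁴ mol.
Photons absorbed: 0.236 × 1.164×10⁻⁴ = 2.747×10⁻⁵ mol.
Φ = 1.929×10⁻⁸ mol / 2.747×10⁻⁵ mol photons = 7.0×10⁻⁴.

Φ = 7.0×10⁻⁴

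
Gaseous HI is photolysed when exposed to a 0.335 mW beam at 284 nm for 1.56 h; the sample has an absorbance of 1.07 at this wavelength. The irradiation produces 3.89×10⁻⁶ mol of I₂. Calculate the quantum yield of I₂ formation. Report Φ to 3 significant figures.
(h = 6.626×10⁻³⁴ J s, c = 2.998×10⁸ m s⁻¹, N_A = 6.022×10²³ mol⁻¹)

Photon energy at 284 nm: hc/λ = (6.626×10⁻³⁴)(2.998×10⁸)/(284×10⁻⁹) = 6.995×10⁻¹⁹ J.
Energy delivered: (0.335 mW)(5616 s) = 1.881 J.
Photons incident: 1.881 / 6.995×10⁻¹⁹ = 2.689×10¹⁸, i.e. 2.689×10¹⁸/6.022×10²³ = 4.465×10⁻⁶ mol.
Fraction absorbed: 1 − 10^(−1.07) = 0.9149.
Photons absorbed: 0.9149 × 4.465×10⁻⁶ = 4.085×10⁻⁶ mol.
Φ = 3.89×10⁻⁶ mol / 4.085×10⁻⁶ mol photons = 0.952.

Φ = 0.952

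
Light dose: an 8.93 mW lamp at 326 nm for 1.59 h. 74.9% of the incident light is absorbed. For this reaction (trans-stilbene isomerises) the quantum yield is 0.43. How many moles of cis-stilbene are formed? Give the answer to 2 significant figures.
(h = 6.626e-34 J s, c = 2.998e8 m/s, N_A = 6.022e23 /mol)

4.5e-5 mol

Photon energy at 326 nm: hc/λ = (6.626e-34)(2.998e8)/(326e-9) = 6.093e-19 J.
Energy delivered: (8.93 mW)(5724 s) = 51.12 J.
Photons incident: 51.12 / 6.093e-19 = 8.390e19, i.e. 8.390e19/6.022e23 = 1.393e-4 mol.
Photons absorbed: 0.749 × 1.393e-4 = 1.043e-4 mol.
Product: Φ × n_abs = 0.43 × 1.043e-4 = 4.485e-5 mol.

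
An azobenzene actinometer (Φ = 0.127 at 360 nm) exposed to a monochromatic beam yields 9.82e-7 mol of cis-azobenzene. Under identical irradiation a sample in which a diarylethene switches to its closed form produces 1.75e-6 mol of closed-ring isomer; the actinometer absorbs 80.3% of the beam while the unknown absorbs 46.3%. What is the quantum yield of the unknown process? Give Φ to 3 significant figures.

Photons absorbed by the actinometer: 9.82e-7 / 0.127 = 7.732e-6 mol.
Incident flux: 7.732e-6 / 0.803 = 9.629e-6 einstein.
Absorbed by unknown: 0.463 × 9.629e-6 = 4.458e-6 mol.
Φ(unknown) = 1.75e-6 / 4.458e-6 = 0.393.

Φ = 0.393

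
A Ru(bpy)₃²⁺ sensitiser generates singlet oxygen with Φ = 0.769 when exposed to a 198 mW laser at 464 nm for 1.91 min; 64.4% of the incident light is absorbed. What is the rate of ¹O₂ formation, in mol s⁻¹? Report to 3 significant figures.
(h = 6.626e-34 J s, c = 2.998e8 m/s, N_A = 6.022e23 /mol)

3.80e-7 mol s⁻¹

Photon energy at 464 nm: hc/λ = (6.626e-34)(2.998e8)/(464e-9) = 4.281e-19 J.
Energy delivered: (198 mW)(114.6 s) = 22.69 J.
Photons incident: 22.69 / 4.281e-19 = 5.300e19, i.e. 5.300e19/6.022e23 = 8.801e-5 mol.
Photons absorbed: 0.644 × 8.801e-5 = 5.668e-5 mol.
Product formed: 0.769 × 5.668e-5 = 4.359e-5 mol.
Rate: 4.359e-5 / 114.6 s = 3.80e-7 mol s⁻¹.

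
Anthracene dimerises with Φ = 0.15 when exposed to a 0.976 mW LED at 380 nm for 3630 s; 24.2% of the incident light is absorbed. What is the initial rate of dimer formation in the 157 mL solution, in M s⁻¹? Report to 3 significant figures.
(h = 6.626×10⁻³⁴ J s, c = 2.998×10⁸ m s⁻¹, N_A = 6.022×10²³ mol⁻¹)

7.17×10⁻¹⁰ M s⁻¹

Photon energy at 380 nm: hc/λ = (6.626×10⁻³⁴)(2.998×10⁸)/(380×10⁻⁹) = 5.228×10⁻¹⁹ J.
Energy delivered: (0.976 mW)(3630 s) = 3.543 J.
Photons incident: 3.543 / 5.228×10⁻¹⁹ = 6.777×10¹⁸, i.e. 6.777×10¹⁸/6.022×10²³ = 1.125×10⁻⁵ mol.
Photons absorbed: 0.242 × 1.125×10⁻⁵ = 2.723×10⁻⁶ mol.
Product formed: 0.15 × 2.723×10⁻⁶ = 4.085×10⁻⁷ mol.
Rate: 4.085×10⁻⁷ mol / (3630 s × 0.157 L) = 7.17×10⁻¹⁰ M s⁻¹.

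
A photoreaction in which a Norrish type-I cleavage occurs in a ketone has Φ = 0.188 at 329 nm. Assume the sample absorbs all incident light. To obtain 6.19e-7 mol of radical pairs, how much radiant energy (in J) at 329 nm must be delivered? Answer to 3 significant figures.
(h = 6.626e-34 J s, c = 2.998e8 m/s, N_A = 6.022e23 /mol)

1.20 J

Photons that must be absorbed: 6.19e-7 / 0.188 = 3.293e-6 mol.
Photon energy: hc/λ = 6.038e-19 J; per mole, 3.636e5 J mol⁻¹.
Energy required: 3.293e-6 × 3.636e5 = 1.20 J.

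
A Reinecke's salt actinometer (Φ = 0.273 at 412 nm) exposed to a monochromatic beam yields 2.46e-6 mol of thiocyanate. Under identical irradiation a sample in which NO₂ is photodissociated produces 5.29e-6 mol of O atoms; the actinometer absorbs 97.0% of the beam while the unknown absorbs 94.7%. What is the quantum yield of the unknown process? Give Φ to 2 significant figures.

Photons absorbed by the actinometer: 2.46e-6 / 0.273 = 9.011e-6 mol.
Incident flux: 9.011e-6 / 0.970 = 9.290e-6 einstein.
Absorbed by unknown: 0.947 × 9.290e-6 = 8.798e-6 mol.
Φ(unknown) = 5.29e-6 / 8.798e-6 = 0.60.

Φ = 0.60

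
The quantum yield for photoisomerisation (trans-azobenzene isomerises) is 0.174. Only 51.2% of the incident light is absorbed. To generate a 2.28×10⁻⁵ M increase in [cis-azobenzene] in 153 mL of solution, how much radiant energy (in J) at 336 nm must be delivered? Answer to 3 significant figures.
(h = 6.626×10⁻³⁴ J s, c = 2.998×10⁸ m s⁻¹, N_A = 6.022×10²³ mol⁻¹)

13.9 J

Product: (2.28×10⁻⁵ M)(0.153 L) = 3.488×10⁻⁶ mol.
Photons that must be absorbed: 3.488×10⁻⁶ / 0.174 = 2.005×10⁻⁵ mol.
Incident photons needed: 2.005×10⁻⁵ / 0.512 = 3.916×10⁻⁵ mol.
Photon energy: hc/λ = 5.912×10⁻¹⁹ J; per mole, 3.560×10⁵ J mol⁻¹.
Energy required: 3.916×10⁻⁵ × 3.560×10⁵ = 13.9 J.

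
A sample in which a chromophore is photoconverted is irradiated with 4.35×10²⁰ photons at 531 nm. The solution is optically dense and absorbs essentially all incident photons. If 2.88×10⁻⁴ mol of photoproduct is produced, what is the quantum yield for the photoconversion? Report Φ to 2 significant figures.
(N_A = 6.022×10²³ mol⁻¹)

Moles of photons: 4.35×10²⁰ / 6.022×10²³ = 7.224×10⁻⁴ mol.
Φ = 2.88×10⁻⁴ mol / 7.224×10⁻⁴ mol photons = 0.40.

Φ = 0.40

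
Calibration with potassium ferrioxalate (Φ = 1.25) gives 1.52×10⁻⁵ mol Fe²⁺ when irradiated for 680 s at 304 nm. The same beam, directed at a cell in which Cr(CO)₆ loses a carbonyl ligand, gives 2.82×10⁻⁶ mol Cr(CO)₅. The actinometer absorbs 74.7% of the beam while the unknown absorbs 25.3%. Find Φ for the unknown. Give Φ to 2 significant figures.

Photons absorbed by the actinometer: 1.52×10⁻⁵ / 1.25 = 1.216×10⁻⁵ mol.
Incident flux: 1.216×10⁻⁵ / 0.747 = 1.628×10⁻⁵ einstein.
Absorbed by unknown: 0.253 × 1.628×10⁻⁵ = 4.119×10⁻⁶ mol.
Φ(unknown) = 2.82×10⁻⁶ / 4.119×10⁻⁶ = 0.68.

Φ = 0.68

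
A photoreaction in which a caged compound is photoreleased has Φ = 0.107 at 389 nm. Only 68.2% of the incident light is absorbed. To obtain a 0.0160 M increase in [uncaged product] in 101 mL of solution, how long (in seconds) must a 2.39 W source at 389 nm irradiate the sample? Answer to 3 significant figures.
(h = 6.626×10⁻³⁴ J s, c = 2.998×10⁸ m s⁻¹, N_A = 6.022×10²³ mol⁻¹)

Product: (0.0160 M)(0.101 L) = 0.001616 mol.
Photons that must be absorbed: 0.001616 / 0.107 = 0.01510 mol.
Incident photons needed: 0.01510 / 0.682 = 0.02214 mol.
Photon energy: hc/λ = 5.107×10⁻¹⁹ J; per mole, 3.075×10⁵ J mol⁻¹.
Energy required: 0.02214 × 3.075×10⁵ = 6808 J.
Time: 6808 J / 2.39 W = 2850 s.

t ≈ 2850 s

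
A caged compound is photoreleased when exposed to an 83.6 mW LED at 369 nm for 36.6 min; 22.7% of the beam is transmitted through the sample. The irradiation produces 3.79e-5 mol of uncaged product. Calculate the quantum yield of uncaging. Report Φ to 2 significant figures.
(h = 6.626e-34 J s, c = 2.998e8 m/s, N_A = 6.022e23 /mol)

Photon energy at 369 nm: hc/λ = (6.626e-34)(2.998e8)/(369e-9) = 5.383e-19 J.
Energy delivered: (83.6 mW)(2196 s) = 183.6 J.
Photons incident: 183.6 / 5.383e-19 = 3.411e20, i.e. 3.411e20/6.022e23 = 5.664e-4 mol.
Fraction absorbed: 1 − 22.7/100 = 0.7730.
Photons absorbed: 0.7730 × 5.664e-4 = 4.378e-4 mol.
Φ = 3.79e-5 mol / 4.378e-4 mol photons = 0.087.

Φ = 0.087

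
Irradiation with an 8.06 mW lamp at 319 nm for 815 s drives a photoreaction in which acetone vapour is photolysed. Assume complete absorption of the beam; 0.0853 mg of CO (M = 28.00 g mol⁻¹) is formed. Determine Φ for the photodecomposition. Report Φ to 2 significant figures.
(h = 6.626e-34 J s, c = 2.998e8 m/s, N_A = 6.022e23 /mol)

Product: 0.0853 mg / 28.00 g mol⁻¹ = 3.046e-6 mol.
Photon energy at 319 nm: hc/λ = (6.626e-34)(2.998e8)/(319e-9) = 6.227e-19 J.
Energy delivered: (8.06 mW)(815 s) = 6.569 J.
Photons incident: 6.569 / 6.227e-19 = 1.055e19, i.e. 1.055e19/6.022e23 = 1.752e-5 mol.
Φ = 3.046e-6 mol / 1.752e-5 mol photons = 0.17.

Φ = 0.17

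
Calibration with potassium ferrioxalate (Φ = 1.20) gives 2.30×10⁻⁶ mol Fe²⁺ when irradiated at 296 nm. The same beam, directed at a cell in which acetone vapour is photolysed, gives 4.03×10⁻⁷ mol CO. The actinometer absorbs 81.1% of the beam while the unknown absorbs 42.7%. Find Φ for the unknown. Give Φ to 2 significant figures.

Photons absorbed by the actinometer: 2.30×10⁻⁶ / 1.20 = 1.917×10⁻⁶ mol.
Incident flux: 1.917×10⁻⁶ / 0.811 = 2.364×10⁻⁶ einstein.
Absorbed by unknown: 0.427 × 2.364×10⁻⁶ = 1.009×10⁻⁶ mol.
Φ(unknown) = 4.03×10⁻⁷ / 1.009×10⁻⁶ = 0.40.

Φ = 0.40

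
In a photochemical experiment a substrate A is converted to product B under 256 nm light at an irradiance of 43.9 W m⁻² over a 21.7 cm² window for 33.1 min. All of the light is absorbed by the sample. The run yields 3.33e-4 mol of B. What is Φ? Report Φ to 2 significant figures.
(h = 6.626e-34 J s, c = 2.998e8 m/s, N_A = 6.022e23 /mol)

Φ = 0.82

Photon energy at 256 nm: hc/λ = (6.626e-34)(2.998e8)/(256e-9) = 7.760e-19 J.
Energy delivered: (43.9 W m⁻²)(21.7e-4 m²)(1986 s) = 189.2 J.
Photons incident: 189.2 / 7.760e-19 = 2.438e20, i.e. 2.438e20/6.022e23 = 4.048e-4 mol.
Φ = 3.33e-4 mol / 4.048e-4 mol photons = 0.82.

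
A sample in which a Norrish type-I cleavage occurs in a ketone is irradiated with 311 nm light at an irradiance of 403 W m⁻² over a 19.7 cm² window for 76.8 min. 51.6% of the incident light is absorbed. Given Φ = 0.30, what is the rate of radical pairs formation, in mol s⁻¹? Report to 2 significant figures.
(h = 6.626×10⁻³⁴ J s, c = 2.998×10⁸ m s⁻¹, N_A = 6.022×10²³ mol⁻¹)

Photon energy at 311 nm: hc/λ = (6.626×10⁻³⁴)(2.998×10⁸)/(311×10⁻⁹) = 6.387×10⁻¹⁹ J.
Energy delivered: (403 W m⁻²)(19.7×10⁻⁴ m²)(4608 s) = 3658 J.
Photons incident: 3658 / 6.387×10⁻¹⁹ = 5.727×10²¹, i.e. 5.727×10²¹/6.022×10²³ = 0.009510 mol.
Photons absorbed: 0.516 × 0.009510 = 0.004907 mol.
Product formed: 0.30 × 0.004907 = 0.001472 mol.
Rate: 0.001472 / 4608 s = 3.2×10⁻⁷ mol s⁻¹.

3.2×10⁻⁷ mol s⁻¹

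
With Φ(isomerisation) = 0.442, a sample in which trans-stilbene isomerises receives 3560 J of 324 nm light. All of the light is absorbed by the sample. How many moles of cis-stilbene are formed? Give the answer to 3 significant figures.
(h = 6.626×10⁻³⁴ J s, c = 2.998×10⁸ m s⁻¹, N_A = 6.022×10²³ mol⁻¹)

Photon energy at 324 nm: hc/λ = (6.626×10⁻³⁴)(2.998×10⁸)/(324×10⁻⁹) = 6.131×10⁻¹⁹ J.
Photons incident: 3560 / 6.131×10⁻¹⁹ = 5.807×10²¹, i.e. 5.807×10²¹/6.022×10²³ = 0.009643 mol.
Product: Φ × n_abs = 0.442 × 0.009643 = 0.004262 mol.

0.00426 mol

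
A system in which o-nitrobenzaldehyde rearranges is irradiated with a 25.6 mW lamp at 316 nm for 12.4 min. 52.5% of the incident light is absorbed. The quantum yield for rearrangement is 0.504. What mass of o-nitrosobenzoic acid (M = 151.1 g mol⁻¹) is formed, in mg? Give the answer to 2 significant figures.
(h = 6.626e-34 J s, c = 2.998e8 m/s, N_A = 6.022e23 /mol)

Photon energy at 316 nm: hc/λ = (6.626e-34)(2.998e8)/(316e-9) = 6.286e-19 J.
Energy delivered: (25.6 mW)(744 s) = 19.05 J.
Photons incident: 19.05 / 6.286e-19 = 3.031e19, i.e. 3.031e19/6.022e23 = 5.033e-5 mol.
Photons absorbed: 0.525 × 5.033e-5 = 2.642e-5 mol.
Product: Φ × n_abs = 0.504 × 2.642e-5 = 1.332e-5 mol.
Mass: 1.332e-5 × 151.1 = 0.002013 g = 2.0 mg.

2.0 mg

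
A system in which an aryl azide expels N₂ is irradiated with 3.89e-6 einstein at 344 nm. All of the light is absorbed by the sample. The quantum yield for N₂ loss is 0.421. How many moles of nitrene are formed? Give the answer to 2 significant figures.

1.6e-6 mol

Product: Φ × n_abs = 0.421 × 3.89e-6 = 1.638e-6 mol.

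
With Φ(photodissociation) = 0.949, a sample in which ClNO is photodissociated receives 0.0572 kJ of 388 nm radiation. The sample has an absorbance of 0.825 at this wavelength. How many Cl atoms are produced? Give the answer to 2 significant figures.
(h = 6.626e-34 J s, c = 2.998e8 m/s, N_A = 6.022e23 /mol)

Photon energy at 388 nm: hc/λ = (6.626e-34)(2.998e8)/(388e-9) = 5.120e-19 J.
Incident energy: 0.0572 kJ = 57.2 J.
Photons incident: 57.2 / 5.120e-19 = 1.117e20, i.e. 1.117e20/6.022e23 = 1.855e-4 mol.
Fraction absorbed: 1 − 10^(−0.825) = 0.8504.
Photons absorbed: 0.8504 × 1.855e-4 = 1.577e-4 mol.
Product: Φ × n_abs = 0.949 × 1.577e-4 = 1.497e-4 mol.
As a count: 1.497e-4 × 6.022e23 = 9.0e19.

9.0e19 atoms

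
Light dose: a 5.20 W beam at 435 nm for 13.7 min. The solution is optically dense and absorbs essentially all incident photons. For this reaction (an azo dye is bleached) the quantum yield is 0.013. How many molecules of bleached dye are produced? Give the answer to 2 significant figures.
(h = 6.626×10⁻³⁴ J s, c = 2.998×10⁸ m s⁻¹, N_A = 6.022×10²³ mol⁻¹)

Photon energy at 435 nm: hc/λ = (6.626×10⁻³⁴)(2.998×10⁸)/(435×10⁻⁹) = 4.567×10⁻¹⁹ J.
Energy delivered: (5.20 W)(822 s) = 4274 J.
Photons incident: 4274 / 4.567×10⁻¹⁹ = 9.358×10²¹, i.e. 9.358×10²¹/6.022×10²³ = 0.01554 mol.
Product: Φ × n_abs = 0.013 × 0.01554 = 2.020×10⁻⁴ mol.
As a count: 2.020×10⁻⁴ × 6.022×10²³ = 1.2×10²⁰.

1.2×10²⁰ molecules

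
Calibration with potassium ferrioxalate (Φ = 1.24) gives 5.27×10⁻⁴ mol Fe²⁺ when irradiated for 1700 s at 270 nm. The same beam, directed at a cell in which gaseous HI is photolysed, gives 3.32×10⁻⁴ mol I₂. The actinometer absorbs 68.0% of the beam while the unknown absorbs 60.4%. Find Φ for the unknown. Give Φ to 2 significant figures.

Φ = 0.88

Photons absorbed by the actinometer: 5.27×10⁻⁴ / 1.24 = 4.250×10⁻⁴ mol.
Incident flux: 4.250×10⁻⁴ / 0.680 = 6.250×10⁻⁴ einstein.
Absorbed by unknown: 0.604 × 6.250×10⁻⁴ = 3.775×10⁻⁴ mol.
Φ(unknown) = 3.32×10⁻⁴ / 3.775×10⁻⁴ = 0.88.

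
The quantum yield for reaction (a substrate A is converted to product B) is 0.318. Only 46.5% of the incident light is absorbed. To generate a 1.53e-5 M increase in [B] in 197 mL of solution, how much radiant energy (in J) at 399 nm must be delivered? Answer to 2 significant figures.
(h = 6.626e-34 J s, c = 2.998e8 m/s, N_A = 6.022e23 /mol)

Product: (1.53e-5 M)(0.197 L) = 3.014e-6 mol.
Photons that must be absorbed: 3.014e-6 / 0.318 = 9.478e-6 mol.
Incident photons needed: 9.478e-6 / 0.465 = 2.038e-5 mol.
Photon energy: hc/λ = 4.979e-19 J; per mole, 2.998e5 J mol⁻¹.
Energy required: 2.038e-5 × 2.998e5 = 6.1 J.

6.1 J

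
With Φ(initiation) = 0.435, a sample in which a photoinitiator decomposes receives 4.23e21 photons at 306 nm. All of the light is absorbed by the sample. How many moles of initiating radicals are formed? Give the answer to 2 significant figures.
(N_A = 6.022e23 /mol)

0.0031 mol

Moles of photons: 4.23e21 / 6.022e23 = 0.007024 mol.
Product: Φ × n_abs = 0.435 × 0.007024 = 0.003055 mol.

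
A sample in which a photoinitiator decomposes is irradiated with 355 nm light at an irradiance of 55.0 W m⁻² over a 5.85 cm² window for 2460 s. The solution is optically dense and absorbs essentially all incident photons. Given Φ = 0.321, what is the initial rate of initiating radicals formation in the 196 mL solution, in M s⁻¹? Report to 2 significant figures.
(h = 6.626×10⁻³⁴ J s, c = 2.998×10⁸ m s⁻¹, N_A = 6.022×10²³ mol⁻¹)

Photon energy at 355 nm: hc/λ = (6.626×10⁻³⁴)(2.998×10⁸)/(355×10⁻⁹) = 5.596×10⁻¹⁹ J.
Energy delivered: (55.0 W m⁻²)(5.85×10⁻⁴ m²)(2460 s) = 79.15 J.
Photons incident: 79.15 / 5.596×10⁻¹⁹ = 1.414×10²⁰, i.e. 1.414×10²⁰/6.022×10²³ = 2.348×10⁻⁴ mol.
Product formed: 0.321 × 2.348×10⁻⁴ = 7.537×10⁻⁵ mol.
Rate: 7.537×10⁻⁵ mol / (2460 s × 0.196 L) = 1.6×10⁻⁷ M s⁻¹.

1.6×10⁻⁷ M s⁻¹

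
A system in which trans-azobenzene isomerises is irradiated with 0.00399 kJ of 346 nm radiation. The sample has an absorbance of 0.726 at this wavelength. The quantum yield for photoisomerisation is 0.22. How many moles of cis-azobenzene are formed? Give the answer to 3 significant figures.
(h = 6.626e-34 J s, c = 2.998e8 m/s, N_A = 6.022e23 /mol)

Photon energy at 346 nm: hc/λ = (6.626e-34)(2.998e8)/(346e-9) = 5.741e-19 J.
Incident energy: 0.00399 kJ = 3.99 J.
Photons incident: 3.99 / 5.741e-19 = 6.950e18, i.e. 6.950e18/6.022e23 = 1.154e-5 mol.
Fraction absorbed: 1 − 10^(−0.726) = 0.8121.
Photons absorbed: 0.8121 × 1.154e-5 = 9.372e-6 mol.
Product: Φ × n_abs = 0.22 × 9.372e-6 = 2.062e-6 mol.

2.06e-6 mol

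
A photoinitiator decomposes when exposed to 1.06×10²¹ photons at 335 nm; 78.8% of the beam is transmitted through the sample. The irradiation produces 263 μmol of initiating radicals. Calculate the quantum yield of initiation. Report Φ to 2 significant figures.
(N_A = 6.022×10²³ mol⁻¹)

Product: 263 μmol = 2.63×10⁻⁴ mol.
Moles of photons: 1.06×10²¹ / 6.022×10²³ = 0.001760 mol.
Fraction absorbed: 1 − 78.8/100 = 0.2120.
Photons absorbed: 0.2120 × 0.001760 = 3.731×10⁻⁴ mol.
Φ = 2.63×10⁻⁴ mol / 3.731×10⁻⁴ mol photons = 0.70.

Φ = 0.70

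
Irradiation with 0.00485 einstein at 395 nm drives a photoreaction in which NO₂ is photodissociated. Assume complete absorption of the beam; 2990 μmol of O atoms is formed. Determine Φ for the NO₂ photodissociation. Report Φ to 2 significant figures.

Φ = 0.62

Product: 2990 μmol = 0.00299 mol.
Φ = 0.00299 mol / 0.00485 mol photons = 0.62.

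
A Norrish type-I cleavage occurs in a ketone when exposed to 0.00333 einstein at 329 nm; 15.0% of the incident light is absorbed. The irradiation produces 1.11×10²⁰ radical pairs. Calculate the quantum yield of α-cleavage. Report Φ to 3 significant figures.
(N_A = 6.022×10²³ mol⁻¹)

Φ = 0.369

Product: 1.11×10²⁰ / 6.022×10²³ = 1.843×10⁻⁴ mol.
Photons absorbed: 0.150 × 0.00333 = 4.995×10⁻⁴ mol.
Φ = 1.843×10⁻⁴ mol / 4.995×10⁻⁴ mol photons = 0.369.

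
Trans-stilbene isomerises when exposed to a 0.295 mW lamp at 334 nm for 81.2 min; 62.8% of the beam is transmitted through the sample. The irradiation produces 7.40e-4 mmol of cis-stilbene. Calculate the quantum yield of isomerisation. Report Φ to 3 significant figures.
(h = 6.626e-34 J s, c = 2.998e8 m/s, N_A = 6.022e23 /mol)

Φ = 0.496

Product: 7.40e-4 mmol = 7.40e-7 mol.
Photon energy at 334 nm: hc/λ = (6.626e-34)(2.998e8)/(334e-9) = 5.948e-19 J.
Energy delivered: (0.295 mW)(4872 s) = 1.437 J.
Photons incident: 1.437 / 5.948e-19 = 2.416e18, i.e. 2.416e18/6.022e23 = 4.012e-6 mol.
Fraction absorbed: 1 − 62.8/100 = 0.3720.
Photons absorbed: 0.3720 × 4.012e-6 = 1.492e-6 mol.
Φ = 7.40e-7 mol / 1.492e-6 mol photons = 0.496.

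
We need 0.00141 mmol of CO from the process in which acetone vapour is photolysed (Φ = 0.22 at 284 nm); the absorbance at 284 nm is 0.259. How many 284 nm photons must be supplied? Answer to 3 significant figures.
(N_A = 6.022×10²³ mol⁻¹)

8.59×10¹⁸ photons

Product: 0.00141 mmol = 1.41×10⁻⁶ mol.
Photons that must be absorbed: 1.41×10⁻⁶ / 0.22 = 6.409×10⁻⁶ mol.
Fraction absorbed: 1 − 10^(−0.259) = 0.4492.
Incident photons needed: 6.409×10⁻⁶ / 0.4492 = 1.427×10⁻⁵ mol.
Photon count: 1.427×10⁻⁵ × 6.022×10²³ = 8.59×10¹⁸.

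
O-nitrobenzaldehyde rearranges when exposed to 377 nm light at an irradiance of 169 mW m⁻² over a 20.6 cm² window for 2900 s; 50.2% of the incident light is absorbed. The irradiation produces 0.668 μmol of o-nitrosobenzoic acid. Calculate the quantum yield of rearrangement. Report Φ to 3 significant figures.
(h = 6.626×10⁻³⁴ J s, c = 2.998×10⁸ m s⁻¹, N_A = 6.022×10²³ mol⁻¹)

Φ = 0.418

Product: 0.668 μmol = 6.68×10⁻⁷ mol.
Photon energy at 377 nm: hc/λ = (6.626×10⁻³⁴)(2.998×10⁸)/(377×10⁻⁹) = 5.269×10⁻¹⁹ J.
Energy delivered: (169 mW m⁻²)(20.6×10⁻⁴ m²)(2900 s) = 1.010 J.
Photons incident: 1.010 / 5.269×10⁻¹⁹ = 1.917×10¹⁸, i.e. 1.917×10¹⁸/6.022×10²³ = 3.183×10⁻⁶ mol.
Photons absorbed: 0.502 × 3.183×10⁻⁶ = 1.598×10⁻⁶ mol.
Φ = 6.68×10⁻⁷ mol / 1.598×10⁻⁶ mol photons = 0.418.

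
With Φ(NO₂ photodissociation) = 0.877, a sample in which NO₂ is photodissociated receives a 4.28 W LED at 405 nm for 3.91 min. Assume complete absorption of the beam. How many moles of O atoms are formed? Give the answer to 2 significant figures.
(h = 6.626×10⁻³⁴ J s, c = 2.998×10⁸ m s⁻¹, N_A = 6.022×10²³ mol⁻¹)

Photon energy at 405 nm: hc/λ = (6.626×10⁻³⁴)(2.998×10⁸)/(405×10⁻⁹) = 4.905×10⁻¹⁹ J.
Energy delivered: (4.28 W)(234.6 s) = 1004 J.
Photons incident: 1004 / 4.905×10⁻¹⁹ = 2.047×10²¹, i.e. 2.047×10²¹/6.022×10²³ = 0.003399 mol.
Product: Φ × n_abs = 0.877 × 0.003399 = 0.002981 mol.

0.0030 mol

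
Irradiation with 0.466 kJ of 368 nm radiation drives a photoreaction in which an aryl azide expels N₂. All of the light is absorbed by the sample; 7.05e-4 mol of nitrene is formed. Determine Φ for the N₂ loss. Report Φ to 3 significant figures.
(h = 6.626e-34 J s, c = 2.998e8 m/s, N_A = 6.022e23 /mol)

Φ = 0.492

Photon energy at 368 nm: hc/λ = (6.626e-34)(2.998e8)/(368e-9) = 5.398e-19 J.
Incident energy: 0.466 kJ = 466 J.
Photons incident: 466 / 5.398e-19 = 8.633e20, i.e. 8.633e20/6.022e23 = 0.001434 mol.
Φ = 7.05e-4 mol / 0.001434 mol photons = 0.492.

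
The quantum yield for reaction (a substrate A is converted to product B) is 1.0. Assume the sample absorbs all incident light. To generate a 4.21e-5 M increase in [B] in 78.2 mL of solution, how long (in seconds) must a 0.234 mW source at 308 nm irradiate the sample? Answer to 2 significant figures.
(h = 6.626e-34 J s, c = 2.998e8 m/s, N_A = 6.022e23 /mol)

Product: (4.21e-5 M)(0.0782 L) = 3.292e-6 mol.
Photons that must be absorbed: 3.292e-6 / 1.0 = 3.292e-6 mol.
Photon energy: hc/λ = 6.450e-19 J; per mole, 3.884e5 J mol⁻¹.
Energy required: 3.292e-6 × 3.884e5 = 1.279 J.
Time: 1.279 J / 0.000234 W = 5500 s.

t ≈ 5500 s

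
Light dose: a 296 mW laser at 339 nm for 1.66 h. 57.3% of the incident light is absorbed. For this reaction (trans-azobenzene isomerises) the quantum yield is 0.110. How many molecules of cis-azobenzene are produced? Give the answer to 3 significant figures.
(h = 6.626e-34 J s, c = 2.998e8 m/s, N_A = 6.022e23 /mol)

1.90e20 molecules

Photon energy at 339 nm: hc/λ = (6.626e-34)(2.998e8)/(339e-9) = 5.860e-19 J.
Energy delivered: (296 mW)(5976 s) = 1769 J.
Photons incident: 1769 / 5.860e-19 = 3.019e21, i.e. 3.019e21/6.022e23 = 0.005013 mol.
Photons absorbed: 0.573 × 0.005013 = 0.002872 mol.
Product: Φ × n_abs = 0.110 × 0.002872 = 3.159e-4 mol.
As a count: 3.159e-4 × 6.022e23 = 1.90e20.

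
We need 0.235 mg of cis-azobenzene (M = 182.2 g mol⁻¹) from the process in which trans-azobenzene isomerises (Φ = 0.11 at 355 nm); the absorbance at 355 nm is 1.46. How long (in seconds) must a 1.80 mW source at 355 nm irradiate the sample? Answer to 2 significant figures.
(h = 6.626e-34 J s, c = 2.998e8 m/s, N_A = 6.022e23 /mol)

Product: 0.235 mg / 182.2 g mol⁻¹ = 1.290e-6 mol.
Photons that must be absorbed: 1.290e-6 / 0.11 = 1.173e-5 mol.
Fraction absorbed: 1 − 10^(−1.46) = 0.9653.
Incident photons needed: 1.173e-5 / 0.9653 = 1.215e-5 mol.
Photon energy: hc/λ = 5.596e-19 J; per mole, 3.370e5 J mol⁻¹.
Energy required: 1.215e-5 × 3.370e5 = 4.095 J.
Time: 4.095 J / 0.0018 W = 2300 s.

t ≈ 2300 s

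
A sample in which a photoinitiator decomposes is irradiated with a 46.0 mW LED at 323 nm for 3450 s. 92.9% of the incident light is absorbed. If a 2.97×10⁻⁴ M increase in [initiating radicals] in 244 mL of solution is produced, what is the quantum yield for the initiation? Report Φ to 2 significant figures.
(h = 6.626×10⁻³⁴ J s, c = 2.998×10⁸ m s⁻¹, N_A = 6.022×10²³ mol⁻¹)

Product: (2.97×10⁻⁴ M)(0.244 L) = 7.247×10⁻⁵ mol.
Photon energy at 323 nm: hc/λ = (6.626×10⁻³⁴)(2.998×10⁸)/(323×10⁻⁹) = 6.150×10⁻¹⁹ J.
Energy delivered: (46.0 mW)(3450 s) = 158.7 J.
Photons incident: 158.7 / 6.150×10⁻¹⁹ = 2.580×10²⁰, i.e. 2.580×10²⁰/6.022×10²³ = 4.284×10⁻⁴ mol.
Photons absorbed: 0.929 × 4.284×10⁻⁴ = 3.980×10⁻⁴ mol.
Φ = 7.247×10⁻⁵ mol / 3.980×10⁻⁴ mol photons = 0.18.

Φ = 0.18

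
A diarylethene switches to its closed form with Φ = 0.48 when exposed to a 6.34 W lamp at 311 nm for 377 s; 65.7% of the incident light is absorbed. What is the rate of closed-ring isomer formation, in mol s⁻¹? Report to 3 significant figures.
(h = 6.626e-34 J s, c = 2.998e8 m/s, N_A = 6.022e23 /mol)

Photon energy at 311 nm: hc/λ = (6.626e-34)(2.998e8)/(311e-9) = 6.387e-19 J.
Energy delivered: (6.34 W)(377 s) = 2390 J.
Photons incident: 2390 / 6.387e-19 = 3.742e21, i.e. 3.742e21/6.022e23 = 0.006214 mol.
Photons absorbed: 0.657 × 0.006214 = 0.004083 mol.
Product formed: 0.48 × 0.004083 = 0.001960 mol.
Rate: 0.001960 / 377 s = 5.20e-6 mol s⁻¹.

5.20e-6 mol s⁻¹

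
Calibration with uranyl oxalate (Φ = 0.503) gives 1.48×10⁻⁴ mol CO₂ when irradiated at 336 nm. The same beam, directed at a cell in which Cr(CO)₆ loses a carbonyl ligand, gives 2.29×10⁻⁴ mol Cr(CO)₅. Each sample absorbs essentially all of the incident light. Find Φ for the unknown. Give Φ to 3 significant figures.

Φ = 0.778

Photons absorbed by the actinometer: 1.48×10⁻⁴ / 0.503 = 2.942×10⁻⁴ mol.
Φ(unknown) = 2.29×10⁻⁴ / 2.942×10⁻⁴ = 0.778.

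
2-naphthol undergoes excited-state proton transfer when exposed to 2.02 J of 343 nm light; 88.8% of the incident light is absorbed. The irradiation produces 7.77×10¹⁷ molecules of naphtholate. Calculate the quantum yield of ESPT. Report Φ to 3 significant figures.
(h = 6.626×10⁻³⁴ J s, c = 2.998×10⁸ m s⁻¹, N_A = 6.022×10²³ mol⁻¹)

Product: 7.77×10¹⁷ / 6.022×10²³ = 1.290×10⁻⁶ mol.
Photon energy at 343 nm: hc/λ = (6.626×10⁻³⁴)(2.998×10⁸)/(343×10⁻⁹) = 5.791×10⁻¹⁹ J.
Photons incident: 2.02 / 5.791×10⁻¹⁹ = 3.488×10¹⁸, i.e. 3.488×10¹⁸/6.022×10²³ = 5.792×10⁻⁶ mol.
Photons absorbed: 0.888 × 5.792×10⁻⁶ = 5.143×10⁻⁶ mol.
Φ = 1.290×10⁻⁶ mol / 5.143×10⁻⁶ mol photons = 0.251.

Φ = 0.251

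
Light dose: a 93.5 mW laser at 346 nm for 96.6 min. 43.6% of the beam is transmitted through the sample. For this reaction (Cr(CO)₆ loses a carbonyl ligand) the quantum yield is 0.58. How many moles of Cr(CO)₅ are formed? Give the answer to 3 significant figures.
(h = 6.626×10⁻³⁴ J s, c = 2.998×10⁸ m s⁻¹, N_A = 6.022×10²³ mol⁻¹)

5.13×10⁻⁴ mol

Photon energy at 346 nm: hc/λ = (6.626×10⁻³⁴)(2.998×10⁸)/(346×10⁻⁹) = 5.741×10⁻¹⁹ J.
Energy delivered: (93.5 mW)(5796 s) = 541.9 J.
Photons incident: 541.9 / 5.741×10⁻¹⁹ = 9.439×10²⁰, i.e. 9.439×10²⁰/6.022×10²³ = 0.001567 mol.
Fraction absorbed: 1 − 43.6/100 = 0.5640.
Photons absorbed: 0.5640 × 0.001567 = 8.838×10⁻⁴ mol.
Product: Φ × n_abs = 0.58 × 8.838×10⁻⁴ = 5.126×10⁻⁴ mol.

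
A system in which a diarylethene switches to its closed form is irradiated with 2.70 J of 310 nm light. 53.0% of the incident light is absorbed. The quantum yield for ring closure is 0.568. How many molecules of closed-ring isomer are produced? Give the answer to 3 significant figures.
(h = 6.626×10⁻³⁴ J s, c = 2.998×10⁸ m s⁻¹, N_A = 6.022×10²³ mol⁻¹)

Photon energy at 310 nm: hc/λ = (6.626×10⁻³⁴)(2.998×10⁸)/(310×10⁻⁹) = 6.408×10⁻¹⁹ J.
Photons incident: 2.70 / 6.408×10⁻¹⁹ = 4.213×10¹⁸, i.e. 4.213×10¹⁸/6.022×10²³ = 6.996×10⁻⁶ mol.
Photons absorbed: 0.530 × 6.996×10⁻⁶ = 3.708×10⁻⁶ mol.
Product: Φ × n_abs = 0.568 × 3.708×10⁻⁶ = 2.106×10⁻⁶ mol.
As a count: 2.106×10⁻⁶ × 6.022×10²³ = 1.27×10¹⁸.

1.27×10¹⁸ molecules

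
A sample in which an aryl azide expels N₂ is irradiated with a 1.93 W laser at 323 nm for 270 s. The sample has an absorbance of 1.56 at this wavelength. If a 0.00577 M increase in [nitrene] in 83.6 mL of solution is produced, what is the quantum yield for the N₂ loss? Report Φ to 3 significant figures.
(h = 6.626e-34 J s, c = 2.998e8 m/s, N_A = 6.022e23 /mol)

Φ = 0.353

Product: (0.00577 M)(0.0836 L) = 4.824e-4 mol.
Photon energy at 323 nm: hc/λ = (6.626e-34)(2.998e8)/(323e-9) = 6.150e-19 J.
Energy delivered: (1.93 W)(270 s) = 521.1 J.
Photons incident: 521.1 / 6.150e-19 = 8.473e20, i.e. 8.473e20/6.022e23 = 0.001407 mol.
Fraction absorbed: 1 − 10^(−1.56) = 0.9725.
Photons absorbed: 0.9725 × 0.001407 = 0.001368 mol.
Φ = 4.824e-4 mol / 0.001368 mol photons = 0.353.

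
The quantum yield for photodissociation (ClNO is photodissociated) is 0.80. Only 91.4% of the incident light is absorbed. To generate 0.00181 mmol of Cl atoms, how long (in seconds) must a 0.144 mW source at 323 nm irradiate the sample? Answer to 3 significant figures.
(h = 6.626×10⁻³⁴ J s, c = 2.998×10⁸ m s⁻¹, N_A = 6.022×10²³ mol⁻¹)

t ≈ 6370 s

Product: 0.00181 mmol = 1.81×10⁻⁶ mol.
Photons that must be absorbed: 1.81×10⁻⁶ / 0.80 = 2.263×10⁻⁶ mol.
Incident photons needed: 2.263×10⁻⁶ / 0.914 = 2.476×10⁻⁶ mol.
Photon energy: hc/λ = 6.150×10⁻¹⁹ J; per mole, 3.704×10⁵ J mol⁻¹.
Energy required: 2.476×10⁻⁶ × 3.704×10⁵ = 0.9171 J.
Time: 0.9171 J / 0.000144 W = 6370 s.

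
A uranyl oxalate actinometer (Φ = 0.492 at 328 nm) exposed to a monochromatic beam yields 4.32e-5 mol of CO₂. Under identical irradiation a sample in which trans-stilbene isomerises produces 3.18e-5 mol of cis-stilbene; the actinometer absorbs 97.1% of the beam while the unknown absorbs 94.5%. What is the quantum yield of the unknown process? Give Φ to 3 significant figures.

Φ = 0.372

Photons absorbed by the actinometer: 4.32e-5 / 0.492 = 8.780e-5 mol.
Incident flux: 8.780e-5 / 0.971 = 9.042e-5 einstein.
Absorbed by unknown: 0.945 × 9.042e-5 = 8.545e-5 mol.
Φ(unknown) = 3.18e-5 / 8.545e-5 = 0.372.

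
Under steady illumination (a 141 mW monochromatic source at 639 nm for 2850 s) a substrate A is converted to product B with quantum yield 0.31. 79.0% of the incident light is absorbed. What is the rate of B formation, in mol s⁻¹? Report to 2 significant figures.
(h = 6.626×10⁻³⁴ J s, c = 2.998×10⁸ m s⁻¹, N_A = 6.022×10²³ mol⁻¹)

Photon energy at 639 nm: hc/λ = (6.626×10⁻³⁴)(2.998×10⁸)/(639×10⁻⁹) = 3.109×10⁻¹⁹ J.
Energy delivered: (141 mW)(2850 s) = 401.8 J.
Photons incident: 401.8 / 3.109×10⁻¹⁹ = 1.292×10²¹, i.e. 1.292×10²¹/6.022×10²³ = 0.002145 mol.
Photons absorbed: 0.790 × 0.002145 = 0.001695 mol.
Product formed: 0.31 × 0.001695 = 5.255×10⁻⁴ mol.
Rate: 5.255×10⁻⁴ / 2850 s = 1.8×10⁻⁷ mol s⁻¹.

1.8×10⁻⁷ mol s⁻¹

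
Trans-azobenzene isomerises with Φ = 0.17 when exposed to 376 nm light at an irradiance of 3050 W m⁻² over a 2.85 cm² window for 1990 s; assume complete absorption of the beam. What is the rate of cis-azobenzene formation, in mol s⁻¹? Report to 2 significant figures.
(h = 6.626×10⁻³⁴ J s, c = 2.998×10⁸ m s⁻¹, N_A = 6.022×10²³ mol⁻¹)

4.6×10⁻⁷ mol s⁻¹

Photon energy at 376 nm: hc/λ = (6.626×10⁻³⁴)(2.998×10⁸)/(376×10⁻⁹) = 5.283×10⁻¹⁹ J.
Energy delivered: (3050 W m⁻²)(2.85×10⁻⁴ m²)(1990 s) = 1730 J.
Photons incident: 1730 / 5.283×10⁻¹⁹ = 3.275×10²¹, i.e. 3.275×10²¹/6.022×10²³ = 0.005438 mol.
Product formed: 0.17 × 0.005438 = 9.245×10⁻⁴ mol.
Rate: 9.245×10⁻⁴ / 1990 s = 4.6×10⁻⁷ mol s⁻¹.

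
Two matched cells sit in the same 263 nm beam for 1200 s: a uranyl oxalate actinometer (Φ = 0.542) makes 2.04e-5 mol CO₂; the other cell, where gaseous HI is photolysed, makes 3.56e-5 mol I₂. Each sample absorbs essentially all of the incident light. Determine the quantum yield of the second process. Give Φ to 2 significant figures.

Φ = 0.95

Photons absorbed by the actinometer: 2.04e-5 / 0.542 = 3.764e-5 mol.
Φ(unknown) = 3.56e-5 / 3.764e-5 = 0.95.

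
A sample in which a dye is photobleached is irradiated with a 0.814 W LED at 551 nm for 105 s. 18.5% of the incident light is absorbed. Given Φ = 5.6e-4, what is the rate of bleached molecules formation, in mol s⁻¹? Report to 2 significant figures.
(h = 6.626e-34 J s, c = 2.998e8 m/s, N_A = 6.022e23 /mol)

Photon energy at 551 nm: hc/λ = (6.626e-34)(2.998e8)/(551e-9) = 3.605e-19 J.
Energy delivered: (0.814 W)(105 s) = 85.47 J.
Photons incident: 85.47 / 3.605e-19 = 2.371e20, i.e. 2.371e20/6.022e23 = 3.937e-4 mol.
Photons absorbed: 0.185 × 3.937e-4 = 7.283e-5 mol.
Product formed: 5.6e-4 × 7.283e-5 = 4.078e-8 mol.
Rate: 4.078e-8 / 105 s = 3.9e-10 mol s⁻¹.

3.9e-10 mol s⁻¹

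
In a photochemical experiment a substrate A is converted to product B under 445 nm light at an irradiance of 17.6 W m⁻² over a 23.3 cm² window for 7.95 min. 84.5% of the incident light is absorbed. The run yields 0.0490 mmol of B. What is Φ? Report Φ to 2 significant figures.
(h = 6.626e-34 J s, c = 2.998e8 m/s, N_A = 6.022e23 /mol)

Product: 0.0490 mmol = 4.90e-5 mol.
Photon energy at 445 nm: hc/λ = (6.626e-34)(2.998e8)/(445e-9) = 4.464e-19 J.
Energy delivered: (17.6 W m⁻²)(23.3e-4 m²)(477 s) = 19.56 J.
Photons incident: 19.56 / 4.464e-19 = 4.382e19, i.e. 4.382e19/6.022e23 = 7.277e-5 mol.
Photons absorbed: 0.845 × 7.277e-5 = 6.149e-5 mol.
Φ = 4.90e-5 mol / 6.149e-5 mol photons = 0.80.

Φ = 0.80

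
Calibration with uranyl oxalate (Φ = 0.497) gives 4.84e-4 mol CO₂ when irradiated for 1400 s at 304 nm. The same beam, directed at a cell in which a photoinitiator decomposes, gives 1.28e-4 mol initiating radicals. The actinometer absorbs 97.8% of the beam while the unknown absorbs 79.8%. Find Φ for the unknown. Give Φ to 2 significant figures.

Photons absorbed by the actinometer: 4.84e-4 / 0.497 = 9.738e-4 mol.
Incident flux: 9.738e-4 / 0.978 = 9.957e-4 einstein.
Absorbed by unknown: 0.798 × 9.957e-4 = 7.946e-4 mol.
Φ(unknown) = 1.28e-4 / 7.946e-4 = 0.16.

Φ = 0.16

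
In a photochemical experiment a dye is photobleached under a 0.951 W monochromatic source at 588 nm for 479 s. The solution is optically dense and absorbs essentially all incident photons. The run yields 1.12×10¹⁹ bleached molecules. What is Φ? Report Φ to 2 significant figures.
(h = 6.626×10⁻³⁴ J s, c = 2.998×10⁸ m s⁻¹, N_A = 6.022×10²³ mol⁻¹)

Product: 1.12×10¹⁹ / 6.022×10²³ = 1.860×10⁻⁵ mol.
Photon energy at 588 nm: hc/λ = (6.626×10⁻³⁴)(2.998×10⁸)/(588×10⁻⁹) = 3.378×10⁻¹⁹ J.
Energy delivered: (0.951 W)(479 s) = 455.5 J.
Photons incident: 455.5 / 3.378×10⁻¹⁹ = 1.348×10²¹, i.e. 1.348×10²¹/6.022×10²³ = 0.002238 mol.
Φ = 1.860×10⁻⁵ mol / 0.002238 mol photons = 0.0083.

Φ = 0.0083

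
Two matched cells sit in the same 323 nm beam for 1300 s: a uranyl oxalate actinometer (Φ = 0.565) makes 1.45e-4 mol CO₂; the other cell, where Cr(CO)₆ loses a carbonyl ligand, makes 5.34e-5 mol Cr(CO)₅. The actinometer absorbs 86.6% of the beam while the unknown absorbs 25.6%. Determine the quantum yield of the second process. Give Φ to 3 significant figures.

Photons absorbed by the actinometer: 1.45e-4 / 0.565 = 2.566e-4 mol.
Incident flux: 2.566e-4 / 0.866 = 2.963e-4 einstein.
Absorbed by unknown: 0.256 × 2.963e-4 = 7.585e-5 mol.
Φ(unknown) = 5.34e-5 / 7.585e-5 = 0.704.

Φ = 0.704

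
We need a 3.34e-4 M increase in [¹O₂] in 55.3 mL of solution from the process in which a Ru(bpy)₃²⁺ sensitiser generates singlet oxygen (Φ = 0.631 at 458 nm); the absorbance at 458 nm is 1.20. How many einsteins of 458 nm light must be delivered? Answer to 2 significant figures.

3.1e-5 einstein

Product: (3.34e-4 M)(0.0553 L) = 1.847e-5 mol.
Photons that must be absorbed: 1.847e-5 / 0.631 = 2.927e-5 mol.
Fraction absorbed: 1 − 10^(−1.20) = 0.9369.
Incident photons needed: 2.927e-5 / 0.9369 = 3.124e-5 mol.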